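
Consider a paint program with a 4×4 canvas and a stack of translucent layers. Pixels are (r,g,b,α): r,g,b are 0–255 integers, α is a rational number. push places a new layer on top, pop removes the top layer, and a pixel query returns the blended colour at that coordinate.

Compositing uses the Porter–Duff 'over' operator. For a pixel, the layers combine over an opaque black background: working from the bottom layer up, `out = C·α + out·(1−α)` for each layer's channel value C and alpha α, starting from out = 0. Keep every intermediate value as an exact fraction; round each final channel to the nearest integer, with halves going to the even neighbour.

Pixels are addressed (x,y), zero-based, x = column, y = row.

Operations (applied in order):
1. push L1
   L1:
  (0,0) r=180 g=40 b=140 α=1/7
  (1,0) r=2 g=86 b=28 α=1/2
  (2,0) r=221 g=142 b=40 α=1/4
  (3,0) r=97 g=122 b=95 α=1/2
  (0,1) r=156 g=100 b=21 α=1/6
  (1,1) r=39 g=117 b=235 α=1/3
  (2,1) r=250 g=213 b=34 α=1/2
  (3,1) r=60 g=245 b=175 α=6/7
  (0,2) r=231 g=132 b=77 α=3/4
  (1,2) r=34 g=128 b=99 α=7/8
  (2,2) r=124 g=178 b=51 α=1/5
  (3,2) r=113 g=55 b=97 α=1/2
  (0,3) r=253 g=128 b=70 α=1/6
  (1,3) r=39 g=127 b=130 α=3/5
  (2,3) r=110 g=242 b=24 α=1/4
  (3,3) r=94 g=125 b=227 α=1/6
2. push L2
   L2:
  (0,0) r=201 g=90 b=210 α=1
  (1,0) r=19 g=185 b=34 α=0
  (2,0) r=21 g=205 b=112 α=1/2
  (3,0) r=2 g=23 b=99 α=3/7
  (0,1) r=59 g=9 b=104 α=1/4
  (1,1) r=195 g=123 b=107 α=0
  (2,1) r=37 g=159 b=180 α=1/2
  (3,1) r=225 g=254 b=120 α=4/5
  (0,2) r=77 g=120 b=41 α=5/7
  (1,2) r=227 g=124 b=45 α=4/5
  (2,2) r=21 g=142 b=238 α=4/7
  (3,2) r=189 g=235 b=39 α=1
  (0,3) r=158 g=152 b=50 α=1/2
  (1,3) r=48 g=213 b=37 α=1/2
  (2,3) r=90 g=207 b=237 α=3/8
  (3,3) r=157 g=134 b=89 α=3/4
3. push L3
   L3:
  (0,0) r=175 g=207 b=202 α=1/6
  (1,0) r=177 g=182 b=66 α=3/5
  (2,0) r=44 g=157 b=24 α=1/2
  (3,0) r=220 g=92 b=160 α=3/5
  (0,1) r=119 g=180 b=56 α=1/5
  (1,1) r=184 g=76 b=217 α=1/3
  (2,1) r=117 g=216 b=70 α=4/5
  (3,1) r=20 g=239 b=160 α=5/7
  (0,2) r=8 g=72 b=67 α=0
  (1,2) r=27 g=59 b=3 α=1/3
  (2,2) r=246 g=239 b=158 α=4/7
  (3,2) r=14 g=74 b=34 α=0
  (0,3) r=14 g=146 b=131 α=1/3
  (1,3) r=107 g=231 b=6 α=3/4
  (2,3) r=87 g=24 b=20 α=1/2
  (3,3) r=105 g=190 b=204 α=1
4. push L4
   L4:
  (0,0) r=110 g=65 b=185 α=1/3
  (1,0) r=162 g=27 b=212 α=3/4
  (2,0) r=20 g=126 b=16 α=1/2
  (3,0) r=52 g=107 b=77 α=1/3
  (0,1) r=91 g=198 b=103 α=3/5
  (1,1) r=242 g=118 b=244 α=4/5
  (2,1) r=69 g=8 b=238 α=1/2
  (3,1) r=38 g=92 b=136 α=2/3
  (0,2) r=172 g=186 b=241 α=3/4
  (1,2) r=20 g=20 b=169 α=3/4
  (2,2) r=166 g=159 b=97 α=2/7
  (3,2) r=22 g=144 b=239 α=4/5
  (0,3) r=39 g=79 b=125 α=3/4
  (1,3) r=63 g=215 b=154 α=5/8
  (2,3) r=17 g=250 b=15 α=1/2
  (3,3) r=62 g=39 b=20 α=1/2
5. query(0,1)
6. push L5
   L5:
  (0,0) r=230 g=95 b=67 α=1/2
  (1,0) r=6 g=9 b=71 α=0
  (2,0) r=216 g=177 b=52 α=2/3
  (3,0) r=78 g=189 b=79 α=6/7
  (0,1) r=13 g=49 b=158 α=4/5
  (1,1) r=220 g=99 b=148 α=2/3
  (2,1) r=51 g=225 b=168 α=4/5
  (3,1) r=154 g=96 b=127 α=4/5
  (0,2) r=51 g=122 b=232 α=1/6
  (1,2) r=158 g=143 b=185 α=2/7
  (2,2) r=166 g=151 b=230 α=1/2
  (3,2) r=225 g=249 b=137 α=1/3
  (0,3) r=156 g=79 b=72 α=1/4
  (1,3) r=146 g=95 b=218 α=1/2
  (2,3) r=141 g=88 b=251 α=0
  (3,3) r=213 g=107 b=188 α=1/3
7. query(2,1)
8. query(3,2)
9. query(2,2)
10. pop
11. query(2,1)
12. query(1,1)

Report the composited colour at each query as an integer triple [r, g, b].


query (0,1) [L1,L2,L3,L4] — begin 0,0,0
+L1 (α=1/6) → [26, 50/3, 7/2]
+L2 (α=1/4) → [137/4, 59/4, 229/8]
+L3 (α=1/5) → [256/5, 239/5, 341/10]
+L4 (α=3/5) → [1877/25, 3448/25, 1886/25]
= [75, 138, 75]

at x=2,y=1 over L1,L2,L3,L4,L5:
+L1 (α=1/2) → [125, 213/2, 17]
+L2 (α=1/2) → [81, 531/4, 197/2]
+L3 (α=4/5) → [549/5, 3987/20, 757/10]
+L4 (α=1/2) → [447/5, 4147/40, 3137/20]
+L5 (α=4/5) → [1467/25, 40147/200, 16577/100]
= [59, 201, 166]

(3,2) stack=L1,L2,L3,L4,L5; from [0,0,0]:
L1 α=1/2: [113/2, 55/2, 97/2]
L2 α=1: [189, 235, 39]
L3 α=0: [189, 235, 39]
L4 α=4/5: [277/5, 811/5, 199]
L5 α=1/3: [1679/15, 2867/15, 535/3]
rounded: [112, 191, 178]

at x=2,y=2 over L1,L2,L3,L4,L5:
+L1 (α=1/5) → [124/5, 178/5, 51/5]
+L2 (α=4/7) → [792/35, 482/5, 4913/35]
+L3 (α=4/7) → [36816/245, 6226/35, 36859/245]
+L4 (α=2/7) → [53084/343, 8452/49, 46365/343]
+L5 (α=1/2) → [55011/343, 15851/98, 125255/686]
→ [160, 162, 183]

query (2,1) [L1,L2,L3,L4] — begin 0,0,0
+L1 (α=1/2) → [125, 213/2, 17]
+L2 (α=1/2) → [81, 531/4, 197/2]
+L3 (α=4/5) → [549/5, 3987/20, 757/10]
+L4 (α=1/2) → [447/5, 4147/40, 3137/20]
→ [89, 104, 157]

(1,1) stack=L1,L2,L3,L4; from [0,0,0]:
after L1 α=1/3: [13, 39, 235/3]
after L2 α=0: [13, 39, 235/3]
after L3 α=1/3: [70, 154/3, 1121/9]
after L4 α=4/5: [1038/5, 314/3, 1981/9]
→ [208, 105, 220]


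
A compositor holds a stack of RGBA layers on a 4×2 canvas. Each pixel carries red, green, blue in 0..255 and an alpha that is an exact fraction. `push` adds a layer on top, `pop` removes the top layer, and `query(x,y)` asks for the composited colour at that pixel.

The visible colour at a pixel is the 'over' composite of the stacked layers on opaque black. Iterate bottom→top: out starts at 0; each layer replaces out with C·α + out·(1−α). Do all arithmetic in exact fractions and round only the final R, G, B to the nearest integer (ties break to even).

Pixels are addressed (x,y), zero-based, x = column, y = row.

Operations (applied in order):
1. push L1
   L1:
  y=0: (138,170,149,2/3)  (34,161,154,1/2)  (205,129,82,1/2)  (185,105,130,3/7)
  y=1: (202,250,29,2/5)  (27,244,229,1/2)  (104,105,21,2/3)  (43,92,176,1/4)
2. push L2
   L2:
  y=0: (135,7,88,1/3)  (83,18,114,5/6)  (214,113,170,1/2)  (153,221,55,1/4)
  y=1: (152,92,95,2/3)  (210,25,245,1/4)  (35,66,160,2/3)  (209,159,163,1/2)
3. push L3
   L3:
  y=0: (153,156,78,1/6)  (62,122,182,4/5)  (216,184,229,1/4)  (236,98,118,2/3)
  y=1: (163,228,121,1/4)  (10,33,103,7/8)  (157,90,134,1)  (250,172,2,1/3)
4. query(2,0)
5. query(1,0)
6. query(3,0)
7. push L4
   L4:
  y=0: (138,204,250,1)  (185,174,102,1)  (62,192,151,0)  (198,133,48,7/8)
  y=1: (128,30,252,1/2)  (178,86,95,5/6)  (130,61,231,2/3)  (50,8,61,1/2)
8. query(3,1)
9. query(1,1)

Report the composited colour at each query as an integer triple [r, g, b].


at x=2,y=0 over L1,L2,L3:
+L1 (α=1/2) → [205/2, 129/2, 41]
+L2 (α=1/2) → [633/4, 355/4, 211/2]
+L3 (α=1/4) → [2763/16, 1801/16, 1091/8]
rounded: [173, 113, 136]

query (1,0) [L1,L2,L3] — begin 0,0,0
+L1 (α=1/2) → [17, 161/2, 77]
+L2 (α=5/6) → [72, 341/12, 647/6]
+L3 (α=4/5) → [64, 6197/60, 1003/6]
= [64, 103, 167]

(3,0) stack=L1,L2,L3; from [0,0,0]:
after L1 α=3/7: [555/7, 45, 390/7]
after L2 α=1/4: [684/7, 89, 1555/28]
after L3 α=2/3: [3988/21, 95, 2721/28]
rounded: [190, 95, 97]

at x=3,y=1 over L1,L2,L3,L4:
after L1 α=1/4: [43/4, 23, 44]
after L2 α=1/2: [879/8, 91, 207/2]
after L3 α=1/3: [1879/12, 118, 209/3]
after L4 α=1/2: [2479/24, 63, 196/3]
= [103, 63, 65]

query (1,1) [L1,L2,L3,L4] — begin 0,0,0
L1 α=1/2: [27/2, 122, 229/2]
L2 α=1/4: [501/8, 391/4, 1177/8]
L3 α=7/8: [1061/64, 1315/32, 6945/64]
L4 α=5/6: [58021/384, 5025/64, 37345/384]
= [151, 79, 97]


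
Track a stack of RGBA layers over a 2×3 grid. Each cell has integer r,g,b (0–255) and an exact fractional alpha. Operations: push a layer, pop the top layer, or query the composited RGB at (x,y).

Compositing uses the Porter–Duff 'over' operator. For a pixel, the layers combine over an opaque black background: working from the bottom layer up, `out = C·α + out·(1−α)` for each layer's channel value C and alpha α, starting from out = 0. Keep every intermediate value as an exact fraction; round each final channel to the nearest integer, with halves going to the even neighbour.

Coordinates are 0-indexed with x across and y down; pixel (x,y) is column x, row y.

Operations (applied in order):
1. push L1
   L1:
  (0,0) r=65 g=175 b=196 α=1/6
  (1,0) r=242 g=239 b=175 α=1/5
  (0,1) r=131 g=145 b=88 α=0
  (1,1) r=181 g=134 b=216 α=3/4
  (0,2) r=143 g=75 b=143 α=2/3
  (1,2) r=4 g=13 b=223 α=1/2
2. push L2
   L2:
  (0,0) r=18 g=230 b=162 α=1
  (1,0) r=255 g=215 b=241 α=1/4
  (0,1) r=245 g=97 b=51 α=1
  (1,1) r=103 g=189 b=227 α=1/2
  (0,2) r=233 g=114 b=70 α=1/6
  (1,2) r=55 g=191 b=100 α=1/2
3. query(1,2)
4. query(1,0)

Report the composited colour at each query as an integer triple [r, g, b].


(1,2) stack=L1,L2; from [0,0,0]:
+L1 (α=1/2) → [2, 13/2, 223/2]
+L2 (α=1/2) → [57/2, 395/4, 423/4]
= [28, 99, 106]

(1,0) stack=L1,L2; from [0,0,0]:
after L1 α=1/5: [242/5, 239/5, 35]
after L2 α=1/4: [2001/20, 448/5, 173/2]
→ [100, 90, 86]


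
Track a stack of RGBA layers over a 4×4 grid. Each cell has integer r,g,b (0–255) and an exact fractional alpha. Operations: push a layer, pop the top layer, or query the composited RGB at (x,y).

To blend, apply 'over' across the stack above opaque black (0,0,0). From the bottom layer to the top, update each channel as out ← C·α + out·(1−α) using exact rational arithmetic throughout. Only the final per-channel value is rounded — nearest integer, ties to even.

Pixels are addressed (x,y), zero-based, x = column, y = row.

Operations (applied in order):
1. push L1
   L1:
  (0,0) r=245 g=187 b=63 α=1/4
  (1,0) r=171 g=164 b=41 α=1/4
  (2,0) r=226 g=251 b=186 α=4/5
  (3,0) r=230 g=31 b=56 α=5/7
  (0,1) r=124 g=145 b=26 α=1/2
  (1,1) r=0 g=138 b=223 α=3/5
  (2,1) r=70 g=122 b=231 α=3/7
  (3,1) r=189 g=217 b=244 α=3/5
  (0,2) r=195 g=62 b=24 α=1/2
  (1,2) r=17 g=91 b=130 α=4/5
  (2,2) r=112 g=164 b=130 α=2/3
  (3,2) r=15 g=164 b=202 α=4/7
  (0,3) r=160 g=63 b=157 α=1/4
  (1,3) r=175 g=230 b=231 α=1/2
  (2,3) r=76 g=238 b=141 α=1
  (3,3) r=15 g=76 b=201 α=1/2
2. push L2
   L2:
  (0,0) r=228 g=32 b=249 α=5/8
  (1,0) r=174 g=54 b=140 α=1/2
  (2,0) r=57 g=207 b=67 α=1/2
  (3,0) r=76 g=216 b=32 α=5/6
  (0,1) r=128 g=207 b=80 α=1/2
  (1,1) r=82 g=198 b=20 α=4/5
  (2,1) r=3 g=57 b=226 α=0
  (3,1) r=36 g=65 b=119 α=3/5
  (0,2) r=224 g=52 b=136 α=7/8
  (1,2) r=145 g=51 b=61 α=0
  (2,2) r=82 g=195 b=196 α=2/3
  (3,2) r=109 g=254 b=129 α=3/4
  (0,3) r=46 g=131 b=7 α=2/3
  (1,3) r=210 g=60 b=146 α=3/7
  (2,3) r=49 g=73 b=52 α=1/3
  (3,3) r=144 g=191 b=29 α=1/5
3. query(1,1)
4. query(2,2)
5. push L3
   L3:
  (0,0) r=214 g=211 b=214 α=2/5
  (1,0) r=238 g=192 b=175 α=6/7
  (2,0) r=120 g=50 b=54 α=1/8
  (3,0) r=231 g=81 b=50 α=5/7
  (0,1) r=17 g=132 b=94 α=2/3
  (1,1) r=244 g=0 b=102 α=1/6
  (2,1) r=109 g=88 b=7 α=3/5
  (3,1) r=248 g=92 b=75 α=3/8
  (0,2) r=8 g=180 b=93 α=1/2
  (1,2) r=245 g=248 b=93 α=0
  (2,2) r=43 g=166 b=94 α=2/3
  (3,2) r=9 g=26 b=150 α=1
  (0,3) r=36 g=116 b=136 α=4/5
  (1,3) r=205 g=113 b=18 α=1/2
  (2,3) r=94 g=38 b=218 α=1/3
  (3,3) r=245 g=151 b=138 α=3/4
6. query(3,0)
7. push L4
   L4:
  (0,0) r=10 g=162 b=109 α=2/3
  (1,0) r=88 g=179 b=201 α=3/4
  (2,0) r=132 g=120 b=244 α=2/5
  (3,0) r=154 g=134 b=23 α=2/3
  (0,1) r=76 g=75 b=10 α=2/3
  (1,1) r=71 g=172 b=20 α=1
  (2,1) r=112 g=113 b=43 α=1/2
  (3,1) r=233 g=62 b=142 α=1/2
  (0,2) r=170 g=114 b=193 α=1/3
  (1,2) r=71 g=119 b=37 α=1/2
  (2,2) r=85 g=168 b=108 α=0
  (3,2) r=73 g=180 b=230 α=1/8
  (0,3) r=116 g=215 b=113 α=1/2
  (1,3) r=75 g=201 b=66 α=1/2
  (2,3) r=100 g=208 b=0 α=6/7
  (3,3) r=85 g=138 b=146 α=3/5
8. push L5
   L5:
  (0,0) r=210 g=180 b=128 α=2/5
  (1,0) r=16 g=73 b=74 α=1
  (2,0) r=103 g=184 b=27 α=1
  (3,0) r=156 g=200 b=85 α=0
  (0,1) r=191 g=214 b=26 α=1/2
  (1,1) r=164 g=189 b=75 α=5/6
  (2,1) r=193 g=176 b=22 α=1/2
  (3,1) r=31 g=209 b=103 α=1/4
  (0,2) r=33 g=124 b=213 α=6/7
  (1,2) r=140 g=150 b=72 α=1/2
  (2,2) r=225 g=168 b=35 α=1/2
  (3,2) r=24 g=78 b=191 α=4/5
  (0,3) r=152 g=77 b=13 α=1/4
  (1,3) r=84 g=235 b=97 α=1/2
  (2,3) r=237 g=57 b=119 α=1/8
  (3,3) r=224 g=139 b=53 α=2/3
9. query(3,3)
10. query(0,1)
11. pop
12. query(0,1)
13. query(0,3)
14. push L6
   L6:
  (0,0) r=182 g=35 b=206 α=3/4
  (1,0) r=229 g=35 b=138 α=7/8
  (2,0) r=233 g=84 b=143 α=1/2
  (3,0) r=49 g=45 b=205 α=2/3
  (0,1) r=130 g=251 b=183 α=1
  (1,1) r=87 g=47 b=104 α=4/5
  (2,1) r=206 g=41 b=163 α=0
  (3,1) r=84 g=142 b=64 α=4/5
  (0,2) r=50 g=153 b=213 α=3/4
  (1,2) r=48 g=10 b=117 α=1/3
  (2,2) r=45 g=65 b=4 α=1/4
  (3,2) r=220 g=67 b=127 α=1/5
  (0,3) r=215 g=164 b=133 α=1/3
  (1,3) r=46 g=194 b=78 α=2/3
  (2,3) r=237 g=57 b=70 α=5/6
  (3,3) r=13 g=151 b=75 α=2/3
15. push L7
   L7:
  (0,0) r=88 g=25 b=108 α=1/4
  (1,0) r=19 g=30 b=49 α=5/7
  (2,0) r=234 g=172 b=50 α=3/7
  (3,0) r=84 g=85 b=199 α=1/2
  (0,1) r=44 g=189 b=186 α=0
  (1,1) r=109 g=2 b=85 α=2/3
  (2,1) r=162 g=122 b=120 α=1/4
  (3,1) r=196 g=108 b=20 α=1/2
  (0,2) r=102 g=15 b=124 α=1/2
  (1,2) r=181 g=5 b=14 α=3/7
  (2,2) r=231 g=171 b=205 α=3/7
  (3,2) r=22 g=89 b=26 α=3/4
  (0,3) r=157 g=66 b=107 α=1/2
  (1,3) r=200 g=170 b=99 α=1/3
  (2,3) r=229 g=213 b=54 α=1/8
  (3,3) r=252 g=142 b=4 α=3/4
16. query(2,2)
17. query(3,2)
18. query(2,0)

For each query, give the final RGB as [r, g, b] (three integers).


(1,1) stack=L1,L2; from [0,0,0]:
+L1 (α=3/5) → [0, 414/5, 669/5]
+L2 (α=4/5) → [328/5, 4374/25, 1069/25]
→ [66, 175, 43]

at x=2,y=2 over L1,L2:
+L1 (α=2/3) → [224/3, 328/3, 260/3]
+L2 (α=2/3) → [716/9, 1498/9, 1436/9]
= [80, 166, 160]

(3,0) stack=L1,L2,L3; from [0,0,0]:
+L1 (α=5/7) → [1150/7, 155/7, 40]
+L2 (α=5/6) → [635/7, 7715/42, 100/3]
+L3 (α=5/7) → [9355/49, 16220/147, 950/21]
→ [191, 110, 45]

at x=3,y=3 over L1,L2,L3,L4,L5:
+L1 (α=1/2) → [15/2, 38, 201/2]
+L2 (α=1/5) → [174/5, 343/5, 431/5]
+L3 (α=3/4) → [3849/20, 652/5, 2501/20]
+L4 (α=3/5) → [6399/50, 3374/25, 6881/50]
+L5 (α=2/3) → [28799/150, 10324/75, 12181/150]
= [192, 138, 81]

(0,1) stack=L1,L2,L3,L4,L5; from [0,0,0]:
after L1 α=1/2: [62, 145/2, 13]
after L2 α=1/2: [95, 559/4, 93/2]
after L3 α=2/3: [43, 1615/12, 469/6]
after L4 α=2/3: [65, 3415/36, 589/18]
after L5 α=1/2: [128, 11119/72, 1057/36]
= [128, 154, 29]

at x=0,y=1 over L1,L2,L3,L4:
after L1 α=1/2: [62, 145/2, 13]
after L2 α=1/2: [95, 559/4, 93/2]
after L3 α=2/3: [43, 1615/12, 469/6]
after L4 α=2/3: [65, 3415/36, 589/18]
→ [65, 95, 33]

query (0,3) [L1,L2,L3,L4] — begin 0,0,0
+L1 (α=1/4) → [40, 63/4, 157/4]
+L2 (α=2/3) → [44, 1111/12, 71/4]
+L3 (α=4/5) → [188/5, 6679/60, 2247/20]
+L4 (α=1/2) → [384/5, 19579/120, 4507/40]
= [77, 163, 113]

query (2,2) [L1,L2,L3,L4,L6,L7] — begin 0,0,0
+L1 (α=2/3) → [224/3, 328/3, 260/3]
+L2 (α=2/3) → [716/9, 1498/9, 1436/9]
+L3 (α=2/3) → [1490/27, 4486/27, 3128/27]
+L4 (α=0) → [1490/27, 4486/27, 3128/27]
+L6 (α=1/4) → [1895/36, 5071/36, 791/9]
+L7 (α=3/7) → [8132/63, 1384/9, 8699/63]
rounded: [129, 154, 138]

at x=3,y=2 over L1,L2,L3,L4,L6,L7:
L1 α=4/7: [60/7, 656/7, 808/7]
L2 α=3/4: [2349/28, 2995/14, 3517/28]
L3 α=1: [9, 26, 150]
L4 α=1/8: [17, 181/4, 160]
L6 α=1/5: [288/5, 248/5, 767/5]
L7 α=3/4: [309/10, 1583/20, 1157/20]
→ [31, 79, 58]

query (2,0) [L1,L2,L3,L4,L6,L7] — begin 0,0,0
+L1 (α=4/5) → [904/5, 1004/5, 744/5]
+L2 (α=1/2) → [1189/10, 2039/10, 1079/10]
+L3 (α=1/8) → [9523/80, 14773/80, 8093/80]
+L4 (α=2/5) → [49689/400, 63519/400, 63319/400]
+L6 (α=1/2) → [142889/800, 97119/800, 120519/800]
+L7 (α=3/7) → [283289/1400, 28617/200, 150519/1400]
rounded: [202, 143, 108]


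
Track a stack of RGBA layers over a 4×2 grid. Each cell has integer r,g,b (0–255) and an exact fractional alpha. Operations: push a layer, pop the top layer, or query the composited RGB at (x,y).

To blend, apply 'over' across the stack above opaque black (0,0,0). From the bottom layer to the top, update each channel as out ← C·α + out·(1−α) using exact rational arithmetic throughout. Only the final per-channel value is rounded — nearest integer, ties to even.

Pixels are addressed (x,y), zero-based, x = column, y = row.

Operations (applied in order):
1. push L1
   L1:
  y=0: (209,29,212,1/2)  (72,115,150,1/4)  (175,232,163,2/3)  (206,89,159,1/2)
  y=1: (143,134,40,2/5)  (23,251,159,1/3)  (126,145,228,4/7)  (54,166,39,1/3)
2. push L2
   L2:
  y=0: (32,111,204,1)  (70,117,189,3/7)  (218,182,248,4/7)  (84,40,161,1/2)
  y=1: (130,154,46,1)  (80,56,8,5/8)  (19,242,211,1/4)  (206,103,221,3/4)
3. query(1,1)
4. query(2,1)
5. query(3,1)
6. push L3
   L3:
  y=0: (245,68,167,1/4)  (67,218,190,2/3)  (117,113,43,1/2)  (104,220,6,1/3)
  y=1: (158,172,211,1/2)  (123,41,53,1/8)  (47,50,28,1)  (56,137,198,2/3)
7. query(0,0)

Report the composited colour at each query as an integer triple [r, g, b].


at x=1,y=1 over L1,L2:
after L1 α=1/3: [23/3, 251/3, 53]
after L2 α=5/8: [423/8, 531/8, 199/8]
rounded: [53, 66, 25]

at x=2,y=1 over L1,L2:
L1 α=4/7: [72, 580/7, 912/7]
L2 α=1/4: [235/4, 1717/14, 4213/28]
rounded: [59, 123, 150]

at x=3,y=1 over L1,L2:
+L1 (α=1/3) → [18, 166/3, 13]
+L2 (α=3/4) → [159, 1093/12, 169]
= [159, 91, 169]

(0,0) stack=L1,L2,L3; from [0,0,0]:
L1 α=1/2: [209/2, 29/2, 106]
L2 α=1: [32, 111, 204]
L3 α=1/4: [341/4, 401/4, 779/4]
= [85, 100, 195]


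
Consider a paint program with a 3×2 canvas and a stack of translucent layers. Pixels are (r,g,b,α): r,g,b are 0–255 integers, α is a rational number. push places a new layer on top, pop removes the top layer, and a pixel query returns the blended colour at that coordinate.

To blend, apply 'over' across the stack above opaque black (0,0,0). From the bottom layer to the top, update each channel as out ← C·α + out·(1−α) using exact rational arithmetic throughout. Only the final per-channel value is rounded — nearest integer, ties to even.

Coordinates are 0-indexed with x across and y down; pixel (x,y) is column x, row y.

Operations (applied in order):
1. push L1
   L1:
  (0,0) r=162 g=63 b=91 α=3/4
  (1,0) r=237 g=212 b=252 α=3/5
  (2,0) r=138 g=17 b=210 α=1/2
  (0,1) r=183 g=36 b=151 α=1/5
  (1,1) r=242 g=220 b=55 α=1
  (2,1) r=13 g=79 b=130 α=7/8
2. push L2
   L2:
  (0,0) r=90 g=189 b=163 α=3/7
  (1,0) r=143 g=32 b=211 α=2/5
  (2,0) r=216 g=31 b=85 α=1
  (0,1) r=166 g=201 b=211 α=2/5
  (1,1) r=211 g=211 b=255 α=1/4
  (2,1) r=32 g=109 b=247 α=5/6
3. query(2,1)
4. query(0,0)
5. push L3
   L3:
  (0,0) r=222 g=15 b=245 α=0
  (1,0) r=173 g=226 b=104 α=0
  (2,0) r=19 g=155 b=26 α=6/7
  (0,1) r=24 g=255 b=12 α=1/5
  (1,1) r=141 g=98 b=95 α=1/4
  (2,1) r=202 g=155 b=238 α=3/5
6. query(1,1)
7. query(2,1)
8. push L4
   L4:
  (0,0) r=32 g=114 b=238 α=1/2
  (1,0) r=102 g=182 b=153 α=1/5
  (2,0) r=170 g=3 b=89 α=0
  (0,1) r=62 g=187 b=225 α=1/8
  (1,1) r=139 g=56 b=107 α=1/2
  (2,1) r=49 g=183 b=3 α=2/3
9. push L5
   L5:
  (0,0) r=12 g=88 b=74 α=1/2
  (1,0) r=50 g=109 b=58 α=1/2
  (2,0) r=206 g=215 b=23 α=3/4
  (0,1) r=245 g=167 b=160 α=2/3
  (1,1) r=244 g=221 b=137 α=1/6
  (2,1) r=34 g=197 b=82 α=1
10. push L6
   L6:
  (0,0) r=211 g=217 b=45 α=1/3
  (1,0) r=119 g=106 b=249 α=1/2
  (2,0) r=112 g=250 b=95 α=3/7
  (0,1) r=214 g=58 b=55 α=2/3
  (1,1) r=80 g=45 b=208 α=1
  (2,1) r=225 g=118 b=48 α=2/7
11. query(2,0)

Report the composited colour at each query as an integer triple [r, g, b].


(2,1) stack=L1,L2; from [0,0,0]:
after L1 α=7/8: [91/8, 553/8, 455/4]
after L2 α=5/6: [457/16, 4913/48, 5395/24]
→ [29, 102, 225]

query (0,0) [L1,L2] — begin 0,0,0
L1 α=3/4: [243/2, 189/4, 273/4]
L2 α=3/7: [108, 108, 762/7]
= [108, 108, 109]

query (1,1) [L1,L2,L3] — begin 0,0,0
+L1 (α=1) → [242, 220, 55]
+L2 (α=1/4) → [937/4, 871/4, 105]
+L3 (α=1/4) → [3375/16, 3005/16, 205/2]
→ [211, 188, 102]

query (2,1) [L1,L2,L3] — begin 0,0,0
L1 α=7/8: [91/8, 553/8, 455/4]
L2 α=5/6: [457/16, 4913/48, 5395/24]
L3 α=3/5: [1061/8, 16073/120, 13963/60]
→ [133, 134, 233]

(2,0) stack=L1,L2,L3,L4,L5,L6; from [0,0,0]:
+L1 (α=1/2) → [69, 17/2, 105]
+L2 (α=1) → [216, 31, 85]
+L3 (α=6/7) → [330/7, 961/7, 241/7]
+L4 (α=0) → [330/7, 961/7, 241/7]
+L5 (α=3/4) → [1164/7, 1369/7, 181/7]
+L6 (α=3/7) → [7008/49, 10726/49, 2719/49]
→ [143, 219, 55]


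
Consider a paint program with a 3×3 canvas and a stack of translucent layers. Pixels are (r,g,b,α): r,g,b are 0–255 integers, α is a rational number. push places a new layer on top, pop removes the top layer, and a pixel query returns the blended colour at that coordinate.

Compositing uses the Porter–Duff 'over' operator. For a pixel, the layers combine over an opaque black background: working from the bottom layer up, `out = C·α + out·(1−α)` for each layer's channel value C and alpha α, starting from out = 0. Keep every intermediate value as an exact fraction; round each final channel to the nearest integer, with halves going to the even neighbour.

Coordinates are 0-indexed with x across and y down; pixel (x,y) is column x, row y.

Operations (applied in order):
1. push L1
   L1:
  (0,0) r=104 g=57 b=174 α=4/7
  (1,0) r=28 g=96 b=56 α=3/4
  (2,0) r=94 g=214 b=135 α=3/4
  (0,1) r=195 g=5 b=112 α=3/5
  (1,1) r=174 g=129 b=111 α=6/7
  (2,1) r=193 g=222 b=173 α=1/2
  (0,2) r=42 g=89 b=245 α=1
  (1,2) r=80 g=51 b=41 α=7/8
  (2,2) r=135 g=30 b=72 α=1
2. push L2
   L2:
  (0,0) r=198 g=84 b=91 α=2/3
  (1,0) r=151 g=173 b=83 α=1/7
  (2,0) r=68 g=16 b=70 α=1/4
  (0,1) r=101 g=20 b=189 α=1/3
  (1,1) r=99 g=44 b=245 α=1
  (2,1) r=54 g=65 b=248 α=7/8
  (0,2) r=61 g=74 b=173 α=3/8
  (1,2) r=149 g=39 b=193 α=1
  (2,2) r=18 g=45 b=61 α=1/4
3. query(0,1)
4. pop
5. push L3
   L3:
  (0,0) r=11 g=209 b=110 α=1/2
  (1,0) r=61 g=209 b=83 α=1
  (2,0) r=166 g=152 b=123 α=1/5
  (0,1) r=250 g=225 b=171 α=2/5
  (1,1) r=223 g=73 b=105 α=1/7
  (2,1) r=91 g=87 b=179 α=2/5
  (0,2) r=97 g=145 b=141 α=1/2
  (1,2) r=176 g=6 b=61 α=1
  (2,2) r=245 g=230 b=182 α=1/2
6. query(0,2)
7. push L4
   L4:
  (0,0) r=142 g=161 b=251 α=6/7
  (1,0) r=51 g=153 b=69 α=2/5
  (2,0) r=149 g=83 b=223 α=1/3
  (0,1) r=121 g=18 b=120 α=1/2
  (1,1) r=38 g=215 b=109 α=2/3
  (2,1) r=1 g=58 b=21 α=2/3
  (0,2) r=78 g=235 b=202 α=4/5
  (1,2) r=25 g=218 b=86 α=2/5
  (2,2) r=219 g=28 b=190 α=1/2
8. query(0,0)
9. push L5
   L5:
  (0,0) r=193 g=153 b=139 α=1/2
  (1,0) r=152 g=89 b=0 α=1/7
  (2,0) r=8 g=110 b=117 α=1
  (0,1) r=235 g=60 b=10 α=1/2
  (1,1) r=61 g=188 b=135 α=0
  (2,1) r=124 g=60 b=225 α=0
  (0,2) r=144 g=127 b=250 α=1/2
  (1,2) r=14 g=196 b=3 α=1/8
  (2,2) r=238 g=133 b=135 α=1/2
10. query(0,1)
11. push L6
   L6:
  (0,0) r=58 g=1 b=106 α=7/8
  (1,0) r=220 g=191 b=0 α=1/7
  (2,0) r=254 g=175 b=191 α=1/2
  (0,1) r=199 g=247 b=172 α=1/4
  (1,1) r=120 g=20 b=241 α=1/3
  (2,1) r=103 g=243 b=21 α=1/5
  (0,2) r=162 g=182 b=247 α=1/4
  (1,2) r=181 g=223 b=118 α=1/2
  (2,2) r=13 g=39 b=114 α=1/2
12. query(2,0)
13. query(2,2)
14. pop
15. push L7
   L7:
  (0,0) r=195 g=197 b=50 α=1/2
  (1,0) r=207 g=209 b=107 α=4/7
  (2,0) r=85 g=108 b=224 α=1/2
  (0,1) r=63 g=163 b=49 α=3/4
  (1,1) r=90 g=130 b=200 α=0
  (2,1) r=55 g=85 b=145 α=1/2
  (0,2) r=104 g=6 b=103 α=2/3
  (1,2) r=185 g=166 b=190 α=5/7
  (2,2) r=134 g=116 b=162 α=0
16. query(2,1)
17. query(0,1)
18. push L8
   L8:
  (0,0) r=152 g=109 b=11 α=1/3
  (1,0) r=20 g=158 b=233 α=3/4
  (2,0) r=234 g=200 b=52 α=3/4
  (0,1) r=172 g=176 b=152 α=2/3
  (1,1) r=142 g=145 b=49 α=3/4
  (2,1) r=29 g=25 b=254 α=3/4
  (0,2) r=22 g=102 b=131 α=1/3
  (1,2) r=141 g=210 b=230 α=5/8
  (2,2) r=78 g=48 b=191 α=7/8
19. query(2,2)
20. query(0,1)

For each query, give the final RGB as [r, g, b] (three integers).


(0,1) stack=L1,L2; from [0,0,0]:
+L1 (α=3/5) → [117, 3, 336/5]
+L2 (α=1/3) → [335/3, 26/3, 539/5]
= [112, 9, 108]

at x=0,y=2 over L1,L3:
L1 α=1: [42, 89, 245]
L3 α=1/2: [139/2, 117, 193]
→ [70, 117, 193]

at x=0,y=0 over L1,L3,L4:
after L1 α=4/7: [416/7, 228/7, 696/7]
after L3 α=1/2: [493/14, 1691/14, 733/7]
after L4 α=6/7: [12421/98, 15215/98, 11275/49]
rounded: [127, 155, 230]

query (0,1) [L1,L3,L4,L5] — begin 0,0,0
+L1 (α=3/5) → [117, 3, 336/5]
+L3 (α=2/5) → [851/5, 459/5, 2718/25]
+L4 (α=1/2) → [728/5, 549/10, 2859/25]
+L5 (α=1/2) → [1903/10, 1149/20, 3109/50]
→ [190, 57, 62]

query (2,0) [L1,L3,L4,L5,L6] — begin 0,0,0
L1 α=3/4: [141/2, 321/2, 405/4]
L3 α=1/5: [448/5, 794/5, 528/5]
L4 α=1/3: [547/5, 2003/15, 2171/15]
L5 α=1: [8, 110, 117]
L6 α=1/2: [131, 285/2, 154]
→ [131, 142, 154]

(2,2) stack=L1,L3,L4,L5,L6; from [0,0,0]:
L1 α=1: [135, 30, 72]
L3 α=1/2: [190, 130, 127]
L4 α=1/2: [409/2, 79, 317/2]
L5 α=1/2: [885/4, 106, 587/4]
L6 α=1/2: [937/8, 145/2, 1043/8]
→ [117, 72, 130]

(2,1) stack=L1,L3,L4,L5,L7; from [0,0,0]:
L1 α=1/2: [193/2, 111, 173/2]
L3 α=2/5: [943/10, 507/5, 247/2]
L4 α=2/3: [321/10, 1087/15, 331/6]
L5 α=0: [321/10, 1087/15, 331/6]
L7 α=1/2: [871/20, 1181/15, 1201/12]
= [44, 79, 100]

query (0,1) [L1,L3,L4,L5,L7] — begin 0,0,0
after L1 α=3/5: [117, 3, 336/5]
after L3 α=2/5: [851/5, 459/5, 2718/25]
after L4 α=1/2: [728/5, 549/10, 2859/25]
after L5 α=1/2: [1903/10, 1149/20, 3109/50]
after L7 α=3/4: [3793/40, 10929/80, 10459/200]
→ [95, 137, 52]

query (2,2) [L1,L3,L4,L5,L7,L8] — begin 0,0,0
+L1 (α=1) → [135, 30, 72]
+L3 (α=1/2) → [190, 130, 127]
+L4 (α=1/2) → [409/2, 79, 317/2]
+L5 (α=1/2) → [885/4, 106, 587/4]
+L7 (α=0) → [885/4, 106, 587/4]
+L8 (α=7/8) → [3069/32, 221/4, 5935/32]
rounded: [96, 55, 185]

(0,1) stack=L1,L3,L4,L5,L7,L8; from [0,0,0]:
L1 α=3/5: [117, 3, 336/5]
L3 α=2/5: [851/5, 459/5, 2718/25]
L4 α=1/2: [728/5, 549/10, 2859/25]
L5 α=1/2: [1903/10, 1149/20, 3109/50]
L7 α=3/4: [3793/40, 10929/80, 10459/200]
L8 α=2/3: [5851/40, 39089/240, 23753/200]
rounded: [146, 163, 119]


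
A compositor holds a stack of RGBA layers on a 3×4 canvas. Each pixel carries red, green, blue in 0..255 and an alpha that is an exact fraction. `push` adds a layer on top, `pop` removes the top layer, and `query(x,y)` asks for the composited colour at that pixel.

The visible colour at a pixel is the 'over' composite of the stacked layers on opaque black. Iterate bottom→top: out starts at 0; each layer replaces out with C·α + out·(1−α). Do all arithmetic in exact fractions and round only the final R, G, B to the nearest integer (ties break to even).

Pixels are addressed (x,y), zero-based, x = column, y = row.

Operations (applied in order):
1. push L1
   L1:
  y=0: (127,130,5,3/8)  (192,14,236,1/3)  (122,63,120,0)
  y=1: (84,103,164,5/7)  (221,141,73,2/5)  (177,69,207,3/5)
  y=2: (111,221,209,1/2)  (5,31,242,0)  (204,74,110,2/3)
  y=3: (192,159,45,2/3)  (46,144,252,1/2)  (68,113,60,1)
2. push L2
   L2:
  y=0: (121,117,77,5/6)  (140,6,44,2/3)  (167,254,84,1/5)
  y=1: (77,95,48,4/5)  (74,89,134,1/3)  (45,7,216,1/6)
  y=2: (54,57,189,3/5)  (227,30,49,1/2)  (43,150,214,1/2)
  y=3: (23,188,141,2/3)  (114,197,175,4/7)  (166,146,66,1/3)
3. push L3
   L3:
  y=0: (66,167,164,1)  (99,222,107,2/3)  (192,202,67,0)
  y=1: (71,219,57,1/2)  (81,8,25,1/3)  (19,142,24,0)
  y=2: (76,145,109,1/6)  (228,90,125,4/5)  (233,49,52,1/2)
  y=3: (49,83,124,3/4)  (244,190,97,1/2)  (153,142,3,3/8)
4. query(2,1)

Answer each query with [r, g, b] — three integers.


(2,1) stack=L1,L2,L3; from [0,0,0]:
+L1 (α=3/5) → [531/5, 207/5, 621/5]
+L2 (α=1/6) → [96, 107/3, 279/2]
+L3 (α=0) → [96, 107/3, 279/2]
→ [96, 36, 140]


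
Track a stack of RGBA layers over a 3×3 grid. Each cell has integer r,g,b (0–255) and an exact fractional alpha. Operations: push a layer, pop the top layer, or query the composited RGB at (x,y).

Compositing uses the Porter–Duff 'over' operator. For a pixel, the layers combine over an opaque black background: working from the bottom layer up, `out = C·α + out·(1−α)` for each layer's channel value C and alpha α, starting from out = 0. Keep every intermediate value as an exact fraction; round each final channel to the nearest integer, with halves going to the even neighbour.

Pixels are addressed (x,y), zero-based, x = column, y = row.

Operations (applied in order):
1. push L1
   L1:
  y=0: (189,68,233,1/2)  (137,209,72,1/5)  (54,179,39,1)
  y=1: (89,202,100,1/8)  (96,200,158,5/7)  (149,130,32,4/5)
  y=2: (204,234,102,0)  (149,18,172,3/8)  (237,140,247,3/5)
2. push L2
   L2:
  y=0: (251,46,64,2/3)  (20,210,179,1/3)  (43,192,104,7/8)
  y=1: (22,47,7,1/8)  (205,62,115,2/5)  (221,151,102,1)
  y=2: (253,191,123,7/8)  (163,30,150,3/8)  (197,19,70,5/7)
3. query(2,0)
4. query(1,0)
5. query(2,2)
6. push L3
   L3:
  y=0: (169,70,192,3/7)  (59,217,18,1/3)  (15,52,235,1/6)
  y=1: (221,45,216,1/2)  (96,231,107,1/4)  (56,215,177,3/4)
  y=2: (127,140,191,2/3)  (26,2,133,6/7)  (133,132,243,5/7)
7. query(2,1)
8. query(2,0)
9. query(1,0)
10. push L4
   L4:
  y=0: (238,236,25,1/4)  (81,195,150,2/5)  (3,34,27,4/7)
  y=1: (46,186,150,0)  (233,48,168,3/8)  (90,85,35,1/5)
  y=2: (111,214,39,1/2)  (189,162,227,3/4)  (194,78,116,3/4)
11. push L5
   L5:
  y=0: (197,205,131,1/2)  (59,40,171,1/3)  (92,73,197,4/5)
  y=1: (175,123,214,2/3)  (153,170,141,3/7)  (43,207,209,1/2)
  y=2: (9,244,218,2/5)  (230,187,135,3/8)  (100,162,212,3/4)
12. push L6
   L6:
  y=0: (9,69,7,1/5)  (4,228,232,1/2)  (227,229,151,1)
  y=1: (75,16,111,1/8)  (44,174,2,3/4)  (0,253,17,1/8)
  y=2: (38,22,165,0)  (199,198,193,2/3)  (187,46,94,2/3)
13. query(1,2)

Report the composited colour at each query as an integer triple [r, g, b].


at x=2,y=0 over L1,L2:
+L1 (α=1) → [54, 179, 39]
+L2 (α=7/8) → [355/8, 1523/8, 767/8]
= [44, 190, 96]

query (1,0) [L1,L2] — begin 0,0,0
+L1 (α=1/5) → [137/5, 209/5, 72/5]
+L2 (α=1/3) → [374/15, 1468/15, 1039/15]
→ [25, 98, 69]

query (2,2) [L1,L2] — begin 0,0,0
+L1 (α=3/5) → [711/5, 84, 741/5]
+L2 (α=5/7) → [6347/35, 263/7, 3232/35]
rounded: [181, 38, 92]

(2,1) stack=L1,L2,L3; from [0,0,0]:
+L1 (α=4/5) → [596/5, 104, 128/5]
+L2 (α=1) → [221, 151, 102]
+L3 (α=3/4) → [389/4, 199, 633/4]
= [97, 199, 158]

query (2,0) [L1,L2,L3] — begin 0,0,0
L1 α=1: [54, 179, 39]
L2 α=7/8: [355/8, 1523/8, 767/8]
L3 α=1/6: [1895/48, 2677/16, 1905/16]
rounded: [39, 167, 119]

(1,0) stack=L1,L2,L3; from [0,0,0]:
+L1 (α=1/5) → [137/5, 209/5, 72/5]
+L2 (α=1/3) → [374/15, 1468/15, 1039/15]
+L3 (α=1/3) → [1633/45, 6191/45, 2348/45]
= [36, 138, 52]

(1,2) stack=L1,L2,L3,L4,L5,L6; from [0,0,0]:
after L1 α=3/8: [447/8, 27/4, 129/2]
after L2 α=3/8: [6147/64, 495/32, 1545/16]
after L3 α=6/7: [16131/448, 879/224, 14313/112]
after L4 α=3/4: [270147/1792, 109743/896, 90585/448]
after L5 α=3/8: [2587215/14336, 1051371/7168, 634365/3584]
after L6 α=2/3: [8292943/43008, 1296633/7168, 2017789/10752]
rounded: [193, 181, 188]


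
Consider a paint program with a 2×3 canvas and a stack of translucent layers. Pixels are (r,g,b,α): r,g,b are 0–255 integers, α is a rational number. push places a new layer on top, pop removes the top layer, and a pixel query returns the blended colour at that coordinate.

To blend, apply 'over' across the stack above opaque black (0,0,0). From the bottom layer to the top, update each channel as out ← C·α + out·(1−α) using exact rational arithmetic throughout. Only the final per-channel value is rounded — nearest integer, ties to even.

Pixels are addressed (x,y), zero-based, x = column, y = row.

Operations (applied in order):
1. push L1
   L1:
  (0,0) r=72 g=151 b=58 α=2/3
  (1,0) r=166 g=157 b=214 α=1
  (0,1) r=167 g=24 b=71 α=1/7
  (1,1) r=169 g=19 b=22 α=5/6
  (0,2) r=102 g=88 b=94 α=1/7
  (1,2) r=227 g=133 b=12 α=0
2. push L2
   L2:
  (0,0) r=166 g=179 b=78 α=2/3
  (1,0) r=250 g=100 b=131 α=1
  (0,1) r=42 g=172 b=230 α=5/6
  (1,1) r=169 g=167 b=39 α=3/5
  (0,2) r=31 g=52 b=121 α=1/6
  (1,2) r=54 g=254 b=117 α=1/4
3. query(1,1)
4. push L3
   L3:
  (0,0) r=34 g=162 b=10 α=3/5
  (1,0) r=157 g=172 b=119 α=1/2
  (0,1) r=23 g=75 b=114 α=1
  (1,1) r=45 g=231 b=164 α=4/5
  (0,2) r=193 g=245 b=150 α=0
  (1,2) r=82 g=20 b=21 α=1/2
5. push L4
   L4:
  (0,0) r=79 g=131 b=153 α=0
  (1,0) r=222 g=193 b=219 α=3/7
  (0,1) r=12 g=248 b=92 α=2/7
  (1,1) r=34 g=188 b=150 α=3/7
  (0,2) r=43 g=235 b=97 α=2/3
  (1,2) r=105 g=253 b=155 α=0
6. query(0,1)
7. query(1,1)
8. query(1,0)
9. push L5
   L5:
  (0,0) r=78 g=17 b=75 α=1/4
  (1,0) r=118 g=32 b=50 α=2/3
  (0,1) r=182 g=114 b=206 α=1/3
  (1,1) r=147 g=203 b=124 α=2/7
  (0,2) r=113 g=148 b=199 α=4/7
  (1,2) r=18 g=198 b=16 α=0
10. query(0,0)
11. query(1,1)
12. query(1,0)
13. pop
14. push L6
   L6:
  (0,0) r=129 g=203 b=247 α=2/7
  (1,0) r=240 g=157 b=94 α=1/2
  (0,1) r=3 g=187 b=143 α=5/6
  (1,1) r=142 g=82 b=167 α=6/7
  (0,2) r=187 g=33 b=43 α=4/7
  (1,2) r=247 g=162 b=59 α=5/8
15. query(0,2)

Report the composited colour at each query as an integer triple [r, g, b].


query (1,1) [L1,L2] — begin 0,0,0
after L1 α=5/6: [845/6, 95/6, 55/3]
after L2 α=3/5: [2366/15, 1598/15, 461/15]
→ [158, 107, 31]

query (0,1) [L1,L2,L3,L4] — begin 0,0,0
after L1 α=1/7: [167/7, 24/7, 71/7]
after L2 α=5/6: [1637/42, 3022/21, 2707/14]
after L3 α=1: [23, 75, 114]
after L4 α=2/7: [139/7, 871/7, 754/7]
→ [20, 124, 108]

(1,1) stack=L1,L2,L3,L4; from [0,0,0]:
+L1 (α=5/6) → [845/6, 95/6, 55/3]
+L2 (α=3/5) → [2366/15, 1598/15, 461/15]
+L3 (α=4/5) → [5066/75, 15458/75, 10301/75]
+L4 (α=3/7) → [27914/525, 14876/75, 74954/525]
→ [53, 198, 143]

(1,0) stack=L1,L2,L3,L4; from [0,0,0]:
L1 α=1: [166, 157, 214]
L2 α=1: [250, 100, 131]
L3 α=1/2: [407/2, 136, 125]
L4 α=3/7: [1480/7, 1123/7, 1157/7]
→ [211, 160, 165]

(0,0) stack=L1,L2,L3,L4,L5; from [0,0,0]:
L1 α=2/3: [48, 302/3, 116/3]
L2 α=2/3: [380/3, 1376/9, 584/9]
L3 α=3/5: [1066/15, 7126/45, 1438/45]
L4 α=0: [1066/15, 7126/45, 1438/45]
L5 α=1/4: [364/5, 7381/60, 2563/60]
rounded: [73, 123, 43]

(1,1) stack=L1,L2,L3,L4,L5; from [0,0,0]:
+L1 (α=5/6) → [845/6, 95/6, 55/3]
+L2 (α=3/5) → [2366/15, 1598/15, 461/15]
+L3 (α=4/5) → [5066/75, 15458/75, 10301/75]
+L4 (α=3/7) → [27914/525, 14876/75, 74954/525]
+L5 (α=2/7) → [58784/735, 20966/105, 100994/735]
→ [80, 200, 137]

query (1,0) [L1,L2,L3,L4,L5] — begin 0,0,0
L1 α=1: [166, 157, 214]
L2 α=1: [250, 100, 131]
L3 α=1/2: [407/2, 136, 125]
L4 α=3/7: [1480/7, 1123/7, 1157/7]
L5 α=2/3: [1044/7, 1571/21, 619/7]
= [149, 75, 88]

(0,2) stack=L1,L2,L3,L4,L6; from [0,0,0]:
after L1 α=1/7: [102/7, 88/7, 94/7]
after L2 α=1/6: [727/42, 134/7, 439/14]
after L3 α=0: [727/42, 134/7, 439/14]
after L4 α=2/3: [4339/126, 3424/21, 3155/42]
after L6 α=4/7: [35755/294, 4348/49, 5563/98]
= [122, 89, 57]


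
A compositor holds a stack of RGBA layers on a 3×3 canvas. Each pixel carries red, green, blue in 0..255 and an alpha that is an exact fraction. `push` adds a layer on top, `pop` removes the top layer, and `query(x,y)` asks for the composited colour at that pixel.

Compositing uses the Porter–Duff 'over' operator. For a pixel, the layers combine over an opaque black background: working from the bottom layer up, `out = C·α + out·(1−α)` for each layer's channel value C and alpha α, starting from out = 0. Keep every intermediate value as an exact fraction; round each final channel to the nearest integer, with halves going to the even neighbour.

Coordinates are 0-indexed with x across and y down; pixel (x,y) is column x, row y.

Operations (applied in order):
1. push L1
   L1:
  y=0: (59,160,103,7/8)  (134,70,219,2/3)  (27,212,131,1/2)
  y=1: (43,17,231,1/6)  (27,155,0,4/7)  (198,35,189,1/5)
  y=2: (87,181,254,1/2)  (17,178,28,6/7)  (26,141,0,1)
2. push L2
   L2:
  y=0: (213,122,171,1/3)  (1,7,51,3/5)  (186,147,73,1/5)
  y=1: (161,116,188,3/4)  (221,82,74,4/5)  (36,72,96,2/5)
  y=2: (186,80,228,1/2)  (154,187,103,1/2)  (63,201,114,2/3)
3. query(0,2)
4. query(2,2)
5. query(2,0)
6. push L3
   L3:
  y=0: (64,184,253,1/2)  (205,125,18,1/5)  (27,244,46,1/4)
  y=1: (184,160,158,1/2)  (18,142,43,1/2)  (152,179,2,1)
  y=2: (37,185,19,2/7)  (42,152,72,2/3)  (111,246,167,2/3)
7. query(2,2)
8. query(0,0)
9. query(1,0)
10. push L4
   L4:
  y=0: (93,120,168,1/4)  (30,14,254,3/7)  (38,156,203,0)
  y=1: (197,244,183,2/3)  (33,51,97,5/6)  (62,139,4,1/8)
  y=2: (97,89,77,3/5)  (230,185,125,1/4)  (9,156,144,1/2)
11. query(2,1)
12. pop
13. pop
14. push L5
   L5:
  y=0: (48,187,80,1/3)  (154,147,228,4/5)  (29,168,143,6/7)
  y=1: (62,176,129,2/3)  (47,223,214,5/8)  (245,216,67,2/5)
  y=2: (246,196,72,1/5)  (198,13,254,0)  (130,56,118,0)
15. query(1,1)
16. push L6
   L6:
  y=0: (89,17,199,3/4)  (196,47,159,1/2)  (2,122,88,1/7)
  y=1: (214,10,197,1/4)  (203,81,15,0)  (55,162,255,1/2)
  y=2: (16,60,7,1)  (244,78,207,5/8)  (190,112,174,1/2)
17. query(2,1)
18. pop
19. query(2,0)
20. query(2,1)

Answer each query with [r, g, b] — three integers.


query (0,2) [L1,L2] — begin 0,0,0
L1 α=1/2: [87/2, 181/2, 127]
L2 α=1/2: [459/4, 341/4, 355/2]
→ [115, 85, 178]

at x=2,y=2 over L1,L2:
after L1 α=1: [26, 141, 0]
after L2 α=2/3: [152/3, 181, 76]
→ [51, 181, 76]

query (2,0) [L1,L2] — begin 0,0,0
+L1 (α=1/2) → [27/2, 106, 131/2]
+L2 (α=1/5) → [48, 571/5, 67]
= [48, 114, 67]

(2,2) stack=L1,L2,L3; from [0,0,0]:
after L1 α=1: [26, 141, 0]
after L2 α=2/3: [152/3, 181, 76]
after L3 α=2/3: [818/9, 673/3, 410/3]
rounded: [91, 224, 137]

(0,0) stack=L1,L2,L3; from [0,0,0]:
L1 α=7/8: [413/8, 140, 721/8]
L2 α=1/3: [1265/12, 134, 1405/12]
L3 α=1/2: [2033/24, 159, 4441/24]
→ [85, 159, 185]

query (1,0) [L1,L2,L3] — begin 0,0,0
+L1 (α=2/3) → [268/3, 140/3, 146]
+L2 (α=3/5) → [109/3, 343/15, 89]
+L3 (α=1/5) → [1051/15, 3247/75, 374/5]
rounded: [70, 43, 75]

query (2,1) [L1,L2,L3,L4] — begin 0,0,0
after L1 α=1/5: [198/5, 7, 189/5]
after L2 α=2/5: [954/25, 33, 1527/25]
after L3 α=1: [152, 179, 2]
after L4 α=1/8: [563/4, 174, 9/4]
= [141, 174, 2]

at x=1,y=1 over L1,L2,L5:
+L1 (α=4/7) → [108/7, 620/7, 0]
+L2 (α=4/5) → [6296/35, 2916/35, 296/5]
+L5 (α=5/8) → [27113/280, 47773/280, 3119/20]
= [97, 171, 156]

query (2,1) [L1,L2,L5,L6] — begin 0,0,0
after L1 α=1/5: [198/5, 7, 189/5]
after L2 α=2/5: [954/25, 33, 1527/25]
after L5 α=2/5: [15112/125, 531/5, 7931/125]
after L6 α=1/2: [21987/250, 1341/10, 19903/125]
→ [88, 134, 159]

(2,0) stack=L1,L2,L5; from [0,0,0]:
L1 α=1/2: [27/2, 106, 131/2]
L2 α=1/5: [48, 571/5, 67]
L5 α=6/7: [222/7, 5611/35, 925/7]
= [32, 160, 132]

at x=2,y=1 over L1,L2,L5:
+L1 (α=1/5) → [198/5, 7, 189/5]
+L2 (α=2/5) → [954/25, 33, 1527/25]
+L5 (α=2/5) → [15112/125, 531/5, 7931/125]
rounded: [121, 106, 63]


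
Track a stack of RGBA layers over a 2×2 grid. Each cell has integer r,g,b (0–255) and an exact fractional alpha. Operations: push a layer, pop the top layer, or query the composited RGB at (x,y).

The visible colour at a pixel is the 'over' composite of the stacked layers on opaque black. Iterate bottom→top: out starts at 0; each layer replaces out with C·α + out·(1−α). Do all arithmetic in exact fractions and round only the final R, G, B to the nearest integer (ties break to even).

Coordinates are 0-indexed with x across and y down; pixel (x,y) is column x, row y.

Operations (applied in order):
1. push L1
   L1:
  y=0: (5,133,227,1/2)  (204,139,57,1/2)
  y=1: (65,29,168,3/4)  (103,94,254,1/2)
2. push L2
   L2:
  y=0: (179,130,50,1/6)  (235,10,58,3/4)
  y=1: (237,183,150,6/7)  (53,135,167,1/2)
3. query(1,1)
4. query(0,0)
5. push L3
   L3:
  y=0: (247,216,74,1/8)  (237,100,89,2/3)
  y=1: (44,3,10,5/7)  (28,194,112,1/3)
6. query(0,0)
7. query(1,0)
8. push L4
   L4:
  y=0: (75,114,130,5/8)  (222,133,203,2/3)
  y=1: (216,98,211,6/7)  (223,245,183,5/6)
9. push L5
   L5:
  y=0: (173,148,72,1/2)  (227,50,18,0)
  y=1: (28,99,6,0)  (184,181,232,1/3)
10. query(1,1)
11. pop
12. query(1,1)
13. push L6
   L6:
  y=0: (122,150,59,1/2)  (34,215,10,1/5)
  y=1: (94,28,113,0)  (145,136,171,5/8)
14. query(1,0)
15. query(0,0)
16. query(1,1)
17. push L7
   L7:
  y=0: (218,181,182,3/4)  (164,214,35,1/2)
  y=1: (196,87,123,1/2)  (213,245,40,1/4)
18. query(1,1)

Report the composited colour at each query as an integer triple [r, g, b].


query (1,1) [L1,L2] — begin 0,0,0
+L1 (α=1/2) → [103/2, 47, 127]
+L2 (α=1/2) → [209/4, 91, 147]
→ [52, 91, 147]

at x=0,y=0 over L1,L2:
L1 α=1/2: [5/2, 133/2, 227/2]
L2 α=1/6: [383/12, 925/12, 1235/12]
→ [32, 77, 103]

(0,0) stack=L1,L2,L3; from [0,0,0]:
after L1 α=1/2: [5/2, 133/2, 227/2]
after L2 α=1/6: [383/12, 925/12, 1235/12]
after L3 α=1/8: [5645/96, 9067/96, 9533/96]
rounded: [59, 94, 99]

at x=1,y=0 over L1,L2,L3:
L1 α=1/2: [102, 139/2, 57/2]
L2 α=3/4: [807/4, 199/8, 405/8]
L3 α=2/3: [901/4, 1799/24, 1829/24]
= [225, 75, 76]

at x=1,y=1 over L1,L2,L3,L4,L5:
after L1 α=1/2: [103/2, 47, 127]
after L2 α=1/2: [209/4, 91, 147]
after L3 α=1/3: [265/6, 376/3, 406/3]
after L4 α=5/6: [6955/36, 4051/18, 3151/18]
after L5 α=1/3: [10267/54, 5680/27, 5239/27]
→ [190, 210, 194]

(1,1) stack=L1,L2,L3,L4; from [0,0,0]:
after L1 α=1/2: [103/2, 47, 127]
after L2 α=1/2: [209/4, 91, 147]
after L3 α=1/3: [265/6, 376/3, 406/3]
after L4 α=5/6: [6955/36, 4051/18, 3151/18]
→ [193, 225, 175]

query (1,0) [L1,L2,L3,L4,L6] — begin 0,0,0
L1 α=1/2: [102, 139/2, 57/2]
L2 α=3/4: [807/4, 199/8, 405/8]
L3 α=2/3: [901/4, 1799/24, 1829/24]
L4 α=2/3: [2677/12, 8183/72, 11573/72]
L6 α=1/5: [2779/15, 12053/90, 11753/90]
= [185, 134, 131]

at x=0,y=0 over L1,L2,L3,L4,L6:
after L1 α=1/2: [5/2, 133/2, 227/2]
after L2 α=1/6: [383/12, 925/12, 1235/12]
after L3 α=1/8: [5645/96, 9067/96, 9533/96]
after L4 α=5/8: [17645/256, 27307/256, 30333/256]
after L6 α=1/2: [48877/512, 65707/512, 45437/512]
= [95, 128, 89]

query (1,1) [L1,L2,L3,L4,L6] — begin 0,0,0
after L1 α=1/2: [103/2, 47, 127]
after L2 α=1/2: [209/4, 91, 147]
after L3 α=1/3: [265/6, 376/3, 406/3]
after L4 α=5/6: [6955/36, 4051/18, 3151/18]
after L6 α=5/8: [15655/96, 8131/48, 8281/48]
rounded: [163, 169, 173]

at x=1,y=1 over L1,L2,L3,L4,L6,L7:
L1 α=1/2: [103/2, 47, 127]
L2 α=1/2: [209/4, 91, 147]
L3 α=1/3: [265/6, 376/3, 406/3]
L4 α=5/6: [6955/36, 4051/18, 3151/18]
L6 α=5/8: [15655/96, 8131/48, 8281/48]
L7 α=1/4: [22471/128, 12051/64, 8921/64]
rounded: [176, 188, 139]
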